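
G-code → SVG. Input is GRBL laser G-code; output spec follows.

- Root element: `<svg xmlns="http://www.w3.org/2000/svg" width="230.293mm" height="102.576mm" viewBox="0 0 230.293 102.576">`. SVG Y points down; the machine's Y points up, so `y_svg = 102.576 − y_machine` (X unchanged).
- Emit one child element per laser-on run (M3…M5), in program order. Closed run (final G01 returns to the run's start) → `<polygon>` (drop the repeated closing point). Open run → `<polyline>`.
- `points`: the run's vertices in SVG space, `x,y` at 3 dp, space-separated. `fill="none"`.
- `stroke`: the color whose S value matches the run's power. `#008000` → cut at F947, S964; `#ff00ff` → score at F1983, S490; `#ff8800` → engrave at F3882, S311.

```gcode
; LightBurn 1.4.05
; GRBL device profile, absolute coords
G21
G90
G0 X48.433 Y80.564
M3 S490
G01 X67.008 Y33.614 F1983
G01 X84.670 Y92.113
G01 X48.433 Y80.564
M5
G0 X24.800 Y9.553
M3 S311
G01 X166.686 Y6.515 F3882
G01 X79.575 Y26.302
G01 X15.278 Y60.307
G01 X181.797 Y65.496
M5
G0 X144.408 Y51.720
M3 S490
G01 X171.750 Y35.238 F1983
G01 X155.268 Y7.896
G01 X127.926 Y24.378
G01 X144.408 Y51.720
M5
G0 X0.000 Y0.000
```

Machine Y-up, SVG Y-down with viewBox height 102.576, so y_svg = 102.576 − y_machine; X carries over.

Run 1: power S490 maps to stroke `#ff00ff` (score). The run returns to its start, so emit a `<polygon>` with points (Y-flipped): 48.433,22.012 67.008,68.962 84.670,10.463.

Run 2: power S311 maps to stroke `#ff8800` (engrave). The run is open, so emit a `<polyline>` with points (Y-flipped): 24.800,93.023 166.686,96.061 79.575,76.274 15.278,42.269 181.797,37.080.

Run 3: the run's S490 means `#ff00ff` (score). The run returns to its start, so emit a `<polygon>` with points (Y-flipped): 144.408,50.856 171.750,67.338 155.268,94.680 127.926,78.198.

<svg xmlns="http://www.w3.org/2000/svg" width="230.293mm" height="102.576mm" viewBox="0 0 230.293 102.576">
  <polygon points="48.433,22.012 67.008,68.962 84.670,10.463" fill="none" stroke="#ff00ff"/>
  <polyline points="24.800,93.023 166.686,96.061 79.575,76.274 15.278,42.269 181.797,37.080" fill="none" stroke="#ff8800"/>
  <polygon points="144.408,50.856 171.750,67.338 155.268,94.680 127.926,78.198" fill="none" stroke="#ff00ff"/>
</svg>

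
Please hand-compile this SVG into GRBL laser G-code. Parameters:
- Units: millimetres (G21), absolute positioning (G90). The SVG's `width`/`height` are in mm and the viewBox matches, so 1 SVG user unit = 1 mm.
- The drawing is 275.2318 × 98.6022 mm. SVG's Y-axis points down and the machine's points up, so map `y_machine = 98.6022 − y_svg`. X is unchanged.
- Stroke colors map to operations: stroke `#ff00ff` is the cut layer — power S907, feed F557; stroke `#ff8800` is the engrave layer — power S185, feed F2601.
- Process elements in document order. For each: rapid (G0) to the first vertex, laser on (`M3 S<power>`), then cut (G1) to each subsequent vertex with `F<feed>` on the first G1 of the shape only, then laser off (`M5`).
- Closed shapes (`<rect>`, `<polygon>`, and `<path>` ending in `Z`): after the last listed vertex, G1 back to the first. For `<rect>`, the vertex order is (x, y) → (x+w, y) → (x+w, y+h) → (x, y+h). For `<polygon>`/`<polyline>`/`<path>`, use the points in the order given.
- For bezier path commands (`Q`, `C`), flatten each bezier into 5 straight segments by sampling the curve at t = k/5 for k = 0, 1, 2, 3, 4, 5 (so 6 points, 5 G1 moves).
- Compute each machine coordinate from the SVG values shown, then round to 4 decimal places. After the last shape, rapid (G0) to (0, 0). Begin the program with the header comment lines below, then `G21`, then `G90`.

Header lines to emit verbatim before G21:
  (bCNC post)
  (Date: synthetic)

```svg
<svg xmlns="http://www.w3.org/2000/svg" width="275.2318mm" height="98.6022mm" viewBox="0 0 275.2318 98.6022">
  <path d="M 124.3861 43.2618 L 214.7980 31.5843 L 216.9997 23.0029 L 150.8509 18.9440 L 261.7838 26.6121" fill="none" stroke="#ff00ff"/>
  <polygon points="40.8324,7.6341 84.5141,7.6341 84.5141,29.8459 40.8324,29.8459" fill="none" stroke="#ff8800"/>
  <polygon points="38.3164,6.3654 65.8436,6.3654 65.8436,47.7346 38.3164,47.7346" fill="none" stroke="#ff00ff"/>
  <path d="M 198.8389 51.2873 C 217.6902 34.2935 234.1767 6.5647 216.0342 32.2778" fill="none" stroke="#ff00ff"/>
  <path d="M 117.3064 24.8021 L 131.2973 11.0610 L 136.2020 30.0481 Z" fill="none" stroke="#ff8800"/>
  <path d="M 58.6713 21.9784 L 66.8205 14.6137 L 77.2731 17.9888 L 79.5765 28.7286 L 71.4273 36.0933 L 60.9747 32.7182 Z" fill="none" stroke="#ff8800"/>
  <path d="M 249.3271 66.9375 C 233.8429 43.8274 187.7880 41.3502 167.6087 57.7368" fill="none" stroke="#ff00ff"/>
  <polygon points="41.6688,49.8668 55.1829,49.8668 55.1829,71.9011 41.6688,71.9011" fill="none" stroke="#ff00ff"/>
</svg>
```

1 u = 1 mm; y_m = 98.6022 − y.

[1] `<path>` open polyline, #ff00ff→cut S907 F557: (124.3861,55.3404) → (214.7980,67.0179) → (216.9997,75.5993) → (150.8509,79.6582) → (261.7838,71.9901)

[2] `<polygon>` rectangle, #ff8800→engrave S185 F2601: (40.8324,90.9681) → (84.5141,90.9681) → (84.5141,68.7563) → (40.8324,68.7563) → (40.8324,90.9681) (closed)

[3] `<polygon>` rectangle, #ff00ff→cut S907 F557: (38.3164,92.2368) → (65.8436,92.2368) → (65.8436,50.8676) → (38.3164,50.8676) → (38.3164,92.2368) (closed)

[4] `<path>` cubic bezier, #ff00ff→cut S907 F557: (198.8389,47.3149) → (209.6078,58.2860) → (218.2604,68.7529) → (223.2482,75.6353) → (223.0223,75.8526) → (216.0342,66.3244)

[5] `<path>` regular polygon, #ff8800→engrave S185 F2601: (117.3064,73.8001) → (131.2973,87.5412) → (136.2020,68.5541) → (117.3064,73.8001) (closed)

[6] `<path>` regular polygon, #ff8800→engrave S185 F2601: (58.6713,76.6238) → (66.8205,83.9885) → (77.2731,80.6134) → (79.5765,69.8736) → (71.4273,62.5089) → (60.9747,65.8840) → (58.6713,76.6238) (closed)

[7] `<path>` cubic bezier, #ff00ff→cut S907 F557: (249.3271,31.6647) → (236.8197,43.0690) → (219.6847,49.6063) → (200.6316,51.3615) → (182.3698,48.4196) → (167.6087,40.8654)

[8] `<polygon>` rectangle, #ff00ff→cut S907 F557: (41.6688,48.7354) → (55.1829,48.7354) → (55.1829,26.7011) → (41.6688,26.7011) → (41.6688,48.7354) (closed)

(bCNC post)
(Date: synthetic)
G21
G90
G0 X124.3861 Y55.3404
M3 S907
G1 X214.7980 Y67.0179 F557
G1 X216.9997 Y75.5993
G1 X150.8509 Y79.6582
G1 X261.7838 Y71.9901
M5
G0 X40.8324 Y90.9681
M3 S185
G1 X84.5141 Y90.9681 F2601
G1 X84.5141 Y68.7563
G1 X40.8324 Y68.7563
G1 X40.8324 Y90.9681
M5
G0 X38.3164 Y92.2368
M3 S907
G1 X65.8436 Y92.2368 F557
G1 X65.8436 Y50.8676
G1 X38.3164 Y50.8676
G1 X38.3164 Y92.2368
M5
G0 X198.8389 Y47.3149
M3 S907
G1 X209.6078 Y58.2860 F557
G1 X218.2604 Y68.7529
G1 X223.2482 Y75.6353
G1 X223.0223 Y75.8526
G1 X216.0342 Y66.3244
M5
G0 X117.3064 Y73.8001
M3 S185
G1 X131.2973 Y87.5412 F2601
G1 X136.2020 Y68.5541
G1 X117.3064 Y73.8001
M5
G0 X58.6713 Y76.6238
M3 S185
G1 X66.8205 Y83.9885 F2601
G1 X77.2731 Y80.6134
G1 X79.5765 Y69.8736
G1 X71.4273 Y62.5089
G1 X60.9747 Y65.8840
G1 X58.6713 Y76.6238
M5
G0 X249.3271 Y31.6647
M3 S907
G1 X236.8197 Y43.0690 F557
G1 X219.6847 Y49.6063
G1 X200.6316 Y51.3615
G1 X182.3698 Y48.4196
G1 X167.6087 Y40.8654
M5
G0 X41.6688 Y48.7354
M3 S907
G1 X55.1829 Y48.7354 F557
G1 X55.1829 Y26.7011
G1 X41.6688 Y26.7011
G1 X41.6688 Y48.7354
M5
G0 X0.0000 Y0.0000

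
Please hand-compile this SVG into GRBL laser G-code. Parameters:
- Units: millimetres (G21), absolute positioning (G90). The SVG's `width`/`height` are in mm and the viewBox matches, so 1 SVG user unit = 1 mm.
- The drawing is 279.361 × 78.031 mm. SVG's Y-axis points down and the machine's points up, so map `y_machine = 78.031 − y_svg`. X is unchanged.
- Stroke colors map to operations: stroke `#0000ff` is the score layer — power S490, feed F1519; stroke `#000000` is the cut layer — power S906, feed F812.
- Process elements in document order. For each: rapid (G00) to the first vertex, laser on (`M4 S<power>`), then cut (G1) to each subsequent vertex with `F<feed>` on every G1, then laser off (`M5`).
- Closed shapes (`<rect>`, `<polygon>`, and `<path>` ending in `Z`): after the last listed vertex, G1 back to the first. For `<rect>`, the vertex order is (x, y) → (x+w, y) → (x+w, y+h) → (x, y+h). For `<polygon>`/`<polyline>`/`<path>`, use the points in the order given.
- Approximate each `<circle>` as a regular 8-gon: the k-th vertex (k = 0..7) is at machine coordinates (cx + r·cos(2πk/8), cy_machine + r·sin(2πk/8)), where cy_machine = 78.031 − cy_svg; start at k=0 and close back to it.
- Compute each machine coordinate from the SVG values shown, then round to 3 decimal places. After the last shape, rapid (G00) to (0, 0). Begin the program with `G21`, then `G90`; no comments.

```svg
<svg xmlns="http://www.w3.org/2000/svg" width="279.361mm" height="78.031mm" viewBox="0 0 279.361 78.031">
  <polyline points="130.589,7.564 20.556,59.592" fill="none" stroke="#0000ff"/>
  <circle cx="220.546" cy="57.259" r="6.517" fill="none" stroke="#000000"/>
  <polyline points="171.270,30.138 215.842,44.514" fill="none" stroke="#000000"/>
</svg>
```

1 u = 1 mm; y_m = 78.031 − y.

[1] `<polyline>` line segment, #0000ff→score S490 F1519: (130.589,70.467) → (20.556,18.439)

[2] `<circle>` circle, #000000→cut S906 F812: (227.063,20.772) → (225.154,25.380) → (220.546,27.289) → (215.938,25.380) → (214.029,20.772) → (215.938,16.164) → (220.546,14.255) → (225.154,16.164) → (227.063,20.772) (closed)

[3] `<polyline>` line segment, #000000→cut S906 F812: (171.270,47.893) → (215.842,33.517)

G21
G90
G00 X130.589 Y70.467
M4 S490
G1 X20.556 Y18.439 F1519
M5
G00 X227.063 Y20.772
M4 S906
G1 X225.154 Y25.380 F812
G1 X220.546 Y27.289 F812
G1 X215.938 Y25.380 F812
G1 X214.029 Y20.772 F812
G1 X215.938 Y16.164 F812
G1 X220.546 Y14.255 F812
G1 X225.154 Y16.164 F812
G1 X227.063 Y20.772 F812
M5
G00 X171.270 Y47.893
M4 S906
G1 X215.842 Y33.517 F812
M5
G00 X0.000 Y0.000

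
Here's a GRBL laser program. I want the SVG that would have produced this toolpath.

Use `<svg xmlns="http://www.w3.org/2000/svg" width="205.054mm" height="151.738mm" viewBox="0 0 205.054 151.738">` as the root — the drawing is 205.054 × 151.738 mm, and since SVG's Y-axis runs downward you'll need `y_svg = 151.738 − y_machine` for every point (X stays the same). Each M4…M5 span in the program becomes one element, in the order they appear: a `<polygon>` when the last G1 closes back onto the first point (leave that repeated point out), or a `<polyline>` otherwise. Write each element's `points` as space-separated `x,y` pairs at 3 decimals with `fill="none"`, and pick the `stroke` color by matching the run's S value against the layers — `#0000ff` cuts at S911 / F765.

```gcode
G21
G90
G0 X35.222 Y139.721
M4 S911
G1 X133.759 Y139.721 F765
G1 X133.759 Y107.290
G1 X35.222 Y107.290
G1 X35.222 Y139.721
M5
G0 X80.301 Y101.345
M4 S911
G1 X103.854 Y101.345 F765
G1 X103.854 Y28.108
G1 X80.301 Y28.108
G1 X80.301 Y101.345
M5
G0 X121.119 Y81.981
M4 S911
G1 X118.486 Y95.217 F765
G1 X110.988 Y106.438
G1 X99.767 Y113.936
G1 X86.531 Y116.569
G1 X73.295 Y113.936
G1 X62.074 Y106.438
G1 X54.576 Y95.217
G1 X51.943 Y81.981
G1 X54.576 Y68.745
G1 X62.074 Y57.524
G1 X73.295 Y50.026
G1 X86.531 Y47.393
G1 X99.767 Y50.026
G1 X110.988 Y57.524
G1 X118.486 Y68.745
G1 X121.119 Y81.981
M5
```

<svg xmlns="http://www.w3.org/2000/svg" width="205.054mm" height="151.738mm" viewBox="0 0 205.054 151.738">
  <polygon points="35.222,12.017 133.759,12.017 133.759,44.448 35.222,44.448" fill="none" stroke="#0000ff"/>
  <polygon points="80.301,50.393 103.854,50.393 103.854,123.630 80.301,123.630" fill="none" stroke="#0000ff"/>
  <polygon points="121.119,69.757 118.486,56.521 110.988,45.300 99.767,37.802 86.531,35.169 73.295,37.802 62.074,45.300 54.576,56.521 51.943,69.757 54.576,82.993 62.074,94.214 73.295,101.712 86.531,104.345 99.767,101.712 110.988,94.214 118.486,82.993" fill="none" stroke="#0000ff"/>
</svg>

Each laser-on run becomes one SVG element. Flip Y back into SVG space with y_svg = 151.738 − y_machine. Every run uses S911, so all elements get stroke `#0000ff` (cut).

Run 1: The run returns to its start, so emit a `<polygon>` with points (Y-flipped): 35.222,12.017 133.759,12.017 133.759,44.448 35.222,44.448.

Run 2: The run returns to its start, so emit a `<polygon>` with points (Y-flipped): 80.301,50.393 103.854,50.393 103.854,123.630 80.301,123.630.

Run 3: The run returns to its start, so emit a `<polygon>` with points (Y-flipped): 121.119,69.757 118.486,56.521 110.988,45.300 99.767,37.802 86.531,35.169 73.295,37.802 62.074,45.300 54.576,56.521 51.943,69.757 54.576,82.993 62.074,94.214 73.295,101.712 86.531,104.345 99.767,101.712 110.988,94.214 118.486,82.993.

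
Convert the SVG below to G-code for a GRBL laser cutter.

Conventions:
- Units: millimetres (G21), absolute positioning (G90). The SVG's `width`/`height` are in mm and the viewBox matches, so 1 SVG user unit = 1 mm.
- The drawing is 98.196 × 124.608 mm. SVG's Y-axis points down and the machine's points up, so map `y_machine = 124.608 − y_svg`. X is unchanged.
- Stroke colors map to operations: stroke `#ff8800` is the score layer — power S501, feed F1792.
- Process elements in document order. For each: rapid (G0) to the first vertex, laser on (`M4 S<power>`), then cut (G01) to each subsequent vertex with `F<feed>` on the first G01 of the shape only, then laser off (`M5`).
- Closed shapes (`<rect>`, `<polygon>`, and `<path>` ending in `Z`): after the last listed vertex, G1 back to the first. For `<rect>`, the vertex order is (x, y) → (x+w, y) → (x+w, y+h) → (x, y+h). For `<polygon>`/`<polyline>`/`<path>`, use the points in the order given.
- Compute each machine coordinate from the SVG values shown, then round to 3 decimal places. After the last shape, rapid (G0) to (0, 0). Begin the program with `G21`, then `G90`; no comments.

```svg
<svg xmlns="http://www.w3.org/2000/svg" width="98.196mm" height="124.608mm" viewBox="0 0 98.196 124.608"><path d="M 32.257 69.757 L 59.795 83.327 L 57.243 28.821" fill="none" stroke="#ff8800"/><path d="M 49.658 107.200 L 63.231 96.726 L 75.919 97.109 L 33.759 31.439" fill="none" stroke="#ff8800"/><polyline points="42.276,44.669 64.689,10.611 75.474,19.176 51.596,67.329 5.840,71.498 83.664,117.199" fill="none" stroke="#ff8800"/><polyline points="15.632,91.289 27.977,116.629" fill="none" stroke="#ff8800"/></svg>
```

Since the viewBox matches the mm dimensions, user units are millimetres directly. The only transform is the Y-flip y_m = 124.608 − y_svg.

Shape 1 is a open polyline drawn with `<path>`. Its stroke #ff8800 means score at S501, F1792. After flipping Y the toolpath is (32.257,54.851) → (59.795,41.281) → (57.243,95.787).

Shape 2 is a open polyline drawn with `<path>`. Its stroke #ff8800 means score at S501, F1792. After flipping Y the toolpath is (49.658,17.408) → (63.231,27.882) → (75.919,27.499) → (33.759,93.169).

Shape 3 is a open polyline drawn with `<polyline>`. Its stroke #ff8800 means score at S501, F1792. After flipping Y the toolpath is (42.276,79.939) → (64.689,113.997) → (75.474,105.432) → (51.596,57.279) → (5.840,53.110) → (83.664,7.409).

Shape 4 is a line segment drawn with `<polyline>`. Its stroke #ff8800 means score at S501, F1792. After flipping Y the toolpath is (15.632,33.319) → (27.977,7.979).

G21
G90
G0 X32.257 Y54.851
M4 S501
G01 X59.795 Y41.281 F1792
G01 X57.243 Y95.787
M5
G0 X49.658 Y17.408
M4 S501
G01 X63.231 Y27.882 F1792
G01 X75.919 Y27.499
G01 X33.759 Y93.169
M5
G0 X42.276 Y79.939
M4 S501
G01 X64.689 Y113.997 F1792
G01 X75.474 Y105.432
G01 X51.596 Y57.279
G01 X5.840 Y53.110
G01 X83.664 Y7.409
M5
G0 X15.632 Y33.319
M4 S501
G01 X27.977 Y7.979 F1792
M5
G0 X0.000 Y0.000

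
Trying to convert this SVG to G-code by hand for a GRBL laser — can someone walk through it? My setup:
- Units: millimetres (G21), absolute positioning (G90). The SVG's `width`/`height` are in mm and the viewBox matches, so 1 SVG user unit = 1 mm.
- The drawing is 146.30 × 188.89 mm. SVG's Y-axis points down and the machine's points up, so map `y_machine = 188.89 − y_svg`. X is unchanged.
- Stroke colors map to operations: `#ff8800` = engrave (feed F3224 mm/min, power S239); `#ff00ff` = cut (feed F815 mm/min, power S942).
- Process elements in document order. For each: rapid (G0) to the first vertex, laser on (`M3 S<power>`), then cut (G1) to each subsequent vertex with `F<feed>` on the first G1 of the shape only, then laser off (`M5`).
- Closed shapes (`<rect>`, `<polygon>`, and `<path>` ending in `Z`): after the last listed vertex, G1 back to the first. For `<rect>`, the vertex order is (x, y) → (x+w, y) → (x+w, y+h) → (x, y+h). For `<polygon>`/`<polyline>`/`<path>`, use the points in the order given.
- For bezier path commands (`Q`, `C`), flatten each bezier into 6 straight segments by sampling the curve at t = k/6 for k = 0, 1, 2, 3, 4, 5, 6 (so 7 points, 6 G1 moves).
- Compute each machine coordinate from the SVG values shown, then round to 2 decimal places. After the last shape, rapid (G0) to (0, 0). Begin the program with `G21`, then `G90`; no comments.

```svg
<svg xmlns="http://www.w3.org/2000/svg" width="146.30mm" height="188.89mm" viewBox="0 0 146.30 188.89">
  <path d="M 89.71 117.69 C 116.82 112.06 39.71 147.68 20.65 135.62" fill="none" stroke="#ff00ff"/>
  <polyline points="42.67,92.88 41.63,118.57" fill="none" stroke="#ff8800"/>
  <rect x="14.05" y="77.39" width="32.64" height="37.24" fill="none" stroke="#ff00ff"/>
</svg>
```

viewBox `0 0 146.30 188.89` with mm width/height → 1 unit = 1 mm. Flip: y_m = 188.89 − y_svg.

**Shape 1** — `<path>` cubic bezier, stroke `#ff00ff` → cut (S942, F815). Control points (SVG): P0=(89.71,117.69), P1=(116.82,112.06), P2=(39.71,147.68), P3=(20.65,135.62); sampled at t=k/6. Machine vertices: (89.71,71.20) → (95.33,70.99) → (88.09,66.37) → (72.49,59.82) → (53.05,53.81) → (34.27,50.80) → (20.65,53.27). Open path.

**Shape 2** — `<polyline>` line segment, stroke `#ff8800` → engrave (S239, F3224). Machine vertices: (42.67,96.01) → (41.63,70.32). Open path.

**Shape 3** — `<rect>` rectangle, stroke `#ff00ff` → cut (S942, F815). Machine vertices: (14.05,111.50) → (46.69,111.50) → (46.69,74.26) → (14.05,74.26) → (14.05,111.50). Closed: final G1 returns to the first vertex.

G21
G90
G0 X89.71 Y71.20
M3 S942
G1 X95.33 Y70.99 F815
G1 X88.09 Y66.37
G1 X72.49 Y59.82
G1 X53.05 Y53.81
G1 X34.27 Y50.80
G1 X20.65 Y53.27
M5
G0 X42.67 Y96.01
M3 S239
G1 X41.63 Y70.32 F3224
M5
G0 X14.05 Y111.50
M3 S942
G1 X46.69 Y111.50 F815
G1 X46.69 Y74.26
G1 X14.05 Y74.26
G1 X14.05 Y111.50
M5
G0 X0.00 Y0.00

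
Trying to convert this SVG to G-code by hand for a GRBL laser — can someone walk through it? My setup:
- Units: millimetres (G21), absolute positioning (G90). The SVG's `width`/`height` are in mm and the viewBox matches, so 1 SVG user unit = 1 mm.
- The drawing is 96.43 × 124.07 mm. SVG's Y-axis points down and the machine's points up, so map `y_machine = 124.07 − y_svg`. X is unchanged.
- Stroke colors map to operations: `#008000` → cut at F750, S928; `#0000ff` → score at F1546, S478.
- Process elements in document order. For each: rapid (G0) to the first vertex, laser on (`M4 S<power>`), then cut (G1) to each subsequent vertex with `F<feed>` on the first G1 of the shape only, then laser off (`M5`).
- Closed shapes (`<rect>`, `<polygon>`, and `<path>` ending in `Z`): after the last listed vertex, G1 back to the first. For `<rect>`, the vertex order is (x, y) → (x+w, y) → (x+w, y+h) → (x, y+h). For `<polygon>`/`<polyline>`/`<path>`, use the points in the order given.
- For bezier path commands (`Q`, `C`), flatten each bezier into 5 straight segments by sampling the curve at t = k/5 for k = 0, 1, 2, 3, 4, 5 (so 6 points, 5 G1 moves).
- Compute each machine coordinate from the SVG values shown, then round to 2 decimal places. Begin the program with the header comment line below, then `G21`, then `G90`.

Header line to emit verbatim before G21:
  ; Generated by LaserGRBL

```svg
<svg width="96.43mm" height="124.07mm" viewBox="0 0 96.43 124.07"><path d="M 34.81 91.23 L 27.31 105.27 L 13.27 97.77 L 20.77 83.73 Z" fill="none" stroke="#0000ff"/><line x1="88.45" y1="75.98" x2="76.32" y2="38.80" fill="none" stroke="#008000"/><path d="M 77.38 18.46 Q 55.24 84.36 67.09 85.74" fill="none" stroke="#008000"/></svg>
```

viewBox `0 0 96.43 124.07` with mm width/height → 1 unit = 1 mm. Flip: y_m = 124.07 − y_svg.

**Shape 1** — `<path>` regular polygon, stroke `#0000ff` → score (S478, F1546). Machine vertices: (34.81,32.84) → (27.31,18.80) → (13.27,26.30) → (20.77,40.34) → (34.81,32.84). Closed: final G1 returns to the first vertex.

**Shape 2** — `<line>` line segment, stroke `#008000` → cut (S928, F750). Machine vertices: (88.45,48.09) → (76.32,85.27). Open path.

**Shape 3** — `<path>` quadratic bezier, stroke `#008000` → cut (S928, F750). Control points (SVG): P0=(77.38,18.46), P1=(55.24,84.36), P2=(67.09,85.74); sampled at t=k/5. Machine vertices: (77.38,105.61) → (69.88,81.83) → (65.11,63.21) → (63.05,49.76) → (63.71,41.46) → (67.09,38.33). Open path.

; Generated by LaserGRBL
G21
G90
G0 X34.81 Y32.84
M4 S478
G1 X27.31 Y18.80 F1546
G1 X13.27 Y26.30
G1 X20.77 Y40.34
G1 X34.81 Y32.84
M5
G0 X88.45 Y48.09
M4 S928
G1 X76.32 Y85.27 F750
M5
G0 X77.38 Y105.61
M4 S928
G1 X69.88 Y81.83 F750
G1 X65.11 Y63.21
G1 X63.05 Y49.76
G1 X63.71 Y41.46
G1 X67.09 Y38.33
M5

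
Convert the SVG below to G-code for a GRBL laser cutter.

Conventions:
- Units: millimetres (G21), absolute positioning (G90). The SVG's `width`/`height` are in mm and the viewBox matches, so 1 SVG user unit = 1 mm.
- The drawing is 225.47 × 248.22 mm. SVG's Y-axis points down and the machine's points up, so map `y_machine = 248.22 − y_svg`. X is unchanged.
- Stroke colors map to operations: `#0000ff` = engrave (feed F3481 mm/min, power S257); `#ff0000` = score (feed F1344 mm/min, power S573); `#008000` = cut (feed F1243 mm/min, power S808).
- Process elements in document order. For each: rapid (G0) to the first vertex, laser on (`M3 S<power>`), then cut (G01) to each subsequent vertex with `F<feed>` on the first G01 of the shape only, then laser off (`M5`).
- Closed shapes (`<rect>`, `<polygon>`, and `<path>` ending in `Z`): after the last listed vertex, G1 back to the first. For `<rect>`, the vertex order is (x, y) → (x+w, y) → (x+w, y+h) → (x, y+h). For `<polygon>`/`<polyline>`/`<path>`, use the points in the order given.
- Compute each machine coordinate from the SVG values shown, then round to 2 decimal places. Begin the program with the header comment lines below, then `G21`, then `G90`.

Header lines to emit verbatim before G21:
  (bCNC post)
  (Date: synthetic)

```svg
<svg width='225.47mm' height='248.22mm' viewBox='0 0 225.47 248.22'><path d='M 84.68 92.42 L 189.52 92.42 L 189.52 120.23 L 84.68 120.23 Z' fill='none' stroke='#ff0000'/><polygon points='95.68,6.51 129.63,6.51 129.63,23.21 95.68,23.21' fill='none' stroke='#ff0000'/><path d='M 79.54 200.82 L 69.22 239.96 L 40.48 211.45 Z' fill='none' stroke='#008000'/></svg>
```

(bCNC post)
(Date: synthetic)
G21
G90
G0 X84.68 Y155.80
M3 S573
G01 X189.52 Y155.80 F1344
G01 X189.52 Y127.99
G01 X84.68 Y127.99
G01 X84.68 Y155.80
M5
G0 X95.68 Y241.71
M3 S573
G01 X129.63 Y241.71 F1344
G01 X129.63 Y225.01
G01 X95.68 Y225.01
G01 X95.68 Y241.71
M5
G0 X79.54 Y47.40
M3 S808
G01 X69.22 Y8.26 F1243
G01 X40.48 Y36.77
G01 X79.54 Y47.40
M5

viewBox `0 0 225.47 248.22` with mm width/height → 1 unit = 1 mm. Flip: y_m = 248.22 − y_svg.

**Shape 1** — `<path>` rectangle, stroke `#ff0000` → score (S573, F1344). Machine vertices: (84.68,155.80) → (189.52,155.80) → (189.52,127.99) → (84.68,127.99) → (84.68,155.80). Closed: final G1 returns to the first vertex.

**Shape 2** — `<polygon>` rectangle, stroke `#ff0000` → score (S573, F1344). Machine vertices: (95.68,241.71) → (129.63,241.71) → (129.63,225.01) → (95.68,225.01) → (95.68,241.71). Closed: final G1 returns to the first vertex.

**Shape 3** — `<path>` regular polygon, stroke `#008000` → cut (S808, F1243). Machine vertices: (79.54,47.40) → (69.22,8.26) → (40.48,36.77) → (79.54,47.40). Closed: final G1 returns to the first vertex.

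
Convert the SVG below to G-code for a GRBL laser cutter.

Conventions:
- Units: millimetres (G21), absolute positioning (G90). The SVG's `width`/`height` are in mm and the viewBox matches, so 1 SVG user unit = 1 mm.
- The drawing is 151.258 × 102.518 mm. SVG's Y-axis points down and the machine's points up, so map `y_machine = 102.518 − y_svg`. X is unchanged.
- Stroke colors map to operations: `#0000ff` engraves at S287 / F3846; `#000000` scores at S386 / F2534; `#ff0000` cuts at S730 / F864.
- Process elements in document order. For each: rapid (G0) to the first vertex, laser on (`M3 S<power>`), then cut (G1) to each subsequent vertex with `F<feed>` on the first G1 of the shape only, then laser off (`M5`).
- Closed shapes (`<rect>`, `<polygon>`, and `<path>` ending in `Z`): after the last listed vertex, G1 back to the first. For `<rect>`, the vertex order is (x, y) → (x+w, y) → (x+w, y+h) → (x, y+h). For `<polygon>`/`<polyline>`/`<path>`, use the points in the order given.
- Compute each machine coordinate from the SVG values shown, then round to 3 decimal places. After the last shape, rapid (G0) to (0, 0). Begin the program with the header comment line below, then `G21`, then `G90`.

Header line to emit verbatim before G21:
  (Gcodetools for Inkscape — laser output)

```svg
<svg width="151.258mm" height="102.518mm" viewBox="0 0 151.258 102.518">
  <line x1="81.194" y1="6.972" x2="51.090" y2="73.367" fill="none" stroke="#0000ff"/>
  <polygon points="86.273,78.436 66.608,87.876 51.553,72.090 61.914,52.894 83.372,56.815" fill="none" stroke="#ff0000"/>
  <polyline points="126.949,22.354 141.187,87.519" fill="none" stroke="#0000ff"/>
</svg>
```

(Gcodetools for Inkscape — laser output)
G21
G90
G0 X81.194 Y95.546
M3 S287
G1 X51.090 Y29.151 F3846
M5
G0 X86.273 Y24.082
M3 S730
G1 X66.608 Y14.642 F864
G1 X51.553 Y30.428
G1 X61.914 Y49.624
G1 X83.372 Y45.703
G1 X86.273 Y24.082
M5
G0 X126.949 Y80.164
M3 S287
G1 X141.187 Y14.999 F3846
M5
G0 X0.000 Y0.000

viewBox `0 0 151.258 102.518` with mm width/height → 1 unit = 1 mm. Flip: y_m = 102.518 − y_svg.

**Shape 1** — `<line>` line segment, stroke `#0000ff` → engrave (S287, F3846). Machine vertices: (81.194,95.546) → (51.090,29.151). Open path.

**Shape 2** — `<polygon>` regular polygon, stroke `#ff0000` → cut (S730, F864). Machine vertices: (86.273,24.082) → (66.608,14.642) → (51.553,30.428) → (61.914,49.624) → (83.372,45.703) → (86.273,24.082). Closed: final G1 returns to the first vertex.

**Shape 3** — `<polyline>` line segment, stroke `#0000ff` → engrave (S287, F3846). Machine vertices: (126.949,80.164) → (141.187,14.999). Open path.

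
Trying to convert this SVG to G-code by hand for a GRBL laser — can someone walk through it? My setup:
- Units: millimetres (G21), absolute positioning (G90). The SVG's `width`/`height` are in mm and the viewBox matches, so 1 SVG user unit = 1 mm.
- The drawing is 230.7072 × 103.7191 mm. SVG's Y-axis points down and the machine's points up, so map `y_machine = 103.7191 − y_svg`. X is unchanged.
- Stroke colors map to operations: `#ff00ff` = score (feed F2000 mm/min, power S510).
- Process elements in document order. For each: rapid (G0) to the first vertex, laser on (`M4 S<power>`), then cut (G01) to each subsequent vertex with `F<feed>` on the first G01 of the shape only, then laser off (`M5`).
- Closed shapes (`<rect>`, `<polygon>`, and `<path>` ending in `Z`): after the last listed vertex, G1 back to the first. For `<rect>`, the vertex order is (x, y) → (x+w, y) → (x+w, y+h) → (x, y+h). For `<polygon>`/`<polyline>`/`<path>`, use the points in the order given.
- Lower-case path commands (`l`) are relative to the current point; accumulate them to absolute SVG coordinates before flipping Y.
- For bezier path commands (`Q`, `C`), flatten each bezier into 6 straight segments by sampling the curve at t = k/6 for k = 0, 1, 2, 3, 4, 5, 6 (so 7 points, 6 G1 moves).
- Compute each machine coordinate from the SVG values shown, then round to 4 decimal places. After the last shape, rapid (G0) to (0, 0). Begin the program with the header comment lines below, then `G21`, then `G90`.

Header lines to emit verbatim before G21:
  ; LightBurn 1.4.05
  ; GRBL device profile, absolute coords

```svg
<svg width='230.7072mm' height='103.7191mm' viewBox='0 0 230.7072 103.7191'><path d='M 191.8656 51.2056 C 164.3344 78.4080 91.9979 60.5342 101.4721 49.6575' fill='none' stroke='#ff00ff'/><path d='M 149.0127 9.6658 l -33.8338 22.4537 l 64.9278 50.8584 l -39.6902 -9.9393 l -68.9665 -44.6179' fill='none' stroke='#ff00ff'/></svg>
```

viewBox `0 0 230.7072 103.7191` with mm width/height → 1 unit = 1 mm. Flip: y_m = 103.7191 − y_svg.

**Shape 1** — `<path>` cubic bezier, stroke `#ff00ff` → score (S510, F2000). Control points (SVG): P0=(191.8656,51.2056), P1=(164.3344,78.4080), P2=(91.9979,60.5342), P3=(101.4721,49.6575); sampled at t=k/6. Machine vertices: (191.8656,52.5135) → (174.9524,42.4276) → (154.0888,38.4079) → (132.7918,39.0079) → (114.5787,42.7812) → (102.9664,48.2812) → (101.4721,54.0616). Open path.

**Shape 2** — `<path>` open polyline, stroke `#ff00ff` → score (S510, F2000). Machine vertices: (149.0127,94.0533) → (115.1789,71.5996) → (180.1067,20.7412) → (140.4165,30.6805) → (71.4500,75.2984). Open path.

; LightBurn 1.4.05
; GRBL device profile, absolute coords
G21
G90
G0 X191.8656 Y52.5135
M4 S510
G01 X174.9524 Y42.4276 F2000
G01 X154.0888 Y38.4079
G01 X132.7918 Y39.0079
G01 X114.5787 Y42.7812
G01 X102.9664 Y48.2812
G01 X101.4721 Y54.0616
M5
G0 X149.0127 Y94.0533
M4 S510
G01 X115.1789 Y71.5996 F2000
G01 X180.1067 Y20.7412
G01 X140.4165 Y30.6805
G01 X71.4500 Y75.2984
M5
G0 X0.0000 Y0.0000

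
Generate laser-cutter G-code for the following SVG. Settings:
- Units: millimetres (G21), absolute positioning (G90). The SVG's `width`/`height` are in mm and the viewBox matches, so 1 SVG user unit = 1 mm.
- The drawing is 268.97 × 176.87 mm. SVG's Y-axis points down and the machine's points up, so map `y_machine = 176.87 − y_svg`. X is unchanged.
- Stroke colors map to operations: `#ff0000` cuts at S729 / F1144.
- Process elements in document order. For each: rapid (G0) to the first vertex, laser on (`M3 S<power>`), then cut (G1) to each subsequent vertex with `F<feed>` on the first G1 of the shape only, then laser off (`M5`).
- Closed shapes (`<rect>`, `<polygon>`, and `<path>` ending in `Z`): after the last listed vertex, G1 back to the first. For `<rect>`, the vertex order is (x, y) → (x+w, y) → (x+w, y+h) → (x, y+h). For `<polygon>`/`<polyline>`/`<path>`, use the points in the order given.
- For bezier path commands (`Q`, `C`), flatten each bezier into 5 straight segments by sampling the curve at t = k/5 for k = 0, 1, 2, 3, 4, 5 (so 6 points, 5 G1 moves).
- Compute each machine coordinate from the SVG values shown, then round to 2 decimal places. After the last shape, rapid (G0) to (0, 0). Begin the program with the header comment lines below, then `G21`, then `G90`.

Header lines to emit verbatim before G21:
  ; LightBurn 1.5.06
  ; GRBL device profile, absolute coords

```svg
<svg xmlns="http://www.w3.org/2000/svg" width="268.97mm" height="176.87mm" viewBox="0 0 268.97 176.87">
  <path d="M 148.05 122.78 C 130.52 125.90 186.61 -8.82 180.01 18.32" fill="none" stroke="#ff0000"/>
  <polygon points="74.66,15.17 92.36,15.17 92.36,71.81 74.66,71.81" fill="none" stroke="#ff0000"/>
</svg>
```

Since the viewBox matches the mm dimensions, user units are millimetres directly. The only transform is the Y-flip y_m = 176.87 − y_svg.

Shape 1 is a cubic bezier drawn with `<path>`. Its stroke #ff0000 means cut at S729, F1144. After flipping Y the toolpath is (148.05,54.09) → (145.28,66.36) → (153.63,97.33) → (166.56,132.61) → (177.54,157.81) → (180.01,158.55).

Shape 2 is a rectangle drawn with `<polygon>`. Its stroke #ff0000 means cut at S729, F1144. After flipping Y the toolpath is (74.66,161.70) → (92.36,161.70) → (92.36,105.06) → (74.66,105.06) → (74.66,161.70), returning to the start.

; LightBurn 1.5.06
; GRBL device profile, absolute coords
G21
G90
G0 X148.05 Y54.09
M3 S729
G1 X145.28 Y66.36 F1144
G1 X153.63 Y97.33
G1 X166.56 Y132.61
G1 X177.54 Y157.81
G1 X180.01 Y158.55
M5
G0 X74.66 Y161.70
M3 S729
G1 X92.36 Y161.70 F1144
G1 X92.36 Y105.06
G1 X74.66 Y105.06
G1 X74.66 Y161.70
M5
G0 X0.00 Y0.00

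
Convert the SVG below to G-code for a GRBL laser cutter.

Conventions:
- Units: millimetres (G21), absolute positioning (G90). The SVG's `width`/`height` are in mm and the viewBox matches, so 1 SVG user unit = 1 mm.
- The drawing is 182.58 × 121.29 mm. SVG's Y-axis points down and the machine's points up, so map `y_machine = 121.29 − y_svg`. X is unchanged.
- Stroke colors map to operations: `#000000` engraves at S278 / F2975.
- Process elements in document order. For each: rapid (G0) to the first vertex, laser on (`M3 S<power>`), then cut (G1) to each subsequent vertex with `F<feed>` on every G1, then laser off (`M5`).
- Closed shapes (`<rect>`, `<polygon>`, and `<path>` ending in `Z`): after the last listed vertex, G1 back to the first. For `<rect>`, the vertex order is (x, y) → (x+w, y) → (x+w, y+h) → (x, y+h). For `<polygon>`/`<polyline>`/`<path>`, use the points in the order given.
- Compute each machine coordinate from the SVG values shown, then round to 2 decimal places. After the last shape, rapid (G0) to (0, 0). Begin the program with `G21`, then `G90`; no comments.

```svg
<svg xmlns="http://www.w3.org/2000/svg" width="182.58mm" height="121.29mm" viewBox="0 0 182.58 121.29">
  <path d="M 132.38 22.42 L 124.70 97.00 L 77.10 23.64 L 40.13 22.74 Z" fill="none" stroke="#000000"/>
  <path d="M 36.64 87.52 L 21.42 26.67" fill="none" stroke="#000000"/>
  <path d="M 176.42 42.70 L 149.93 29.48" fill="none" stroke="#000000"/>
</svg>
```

G21
G90
G0 X132.38 Y98.87
M3 S278
G1 X124.70 Y24.29 F2975
G1 X77.10 Y97.65 F2975
G1 X40.13 Y98.55 F2975
G1 X132.38 Y98.87 F2975
M5
G0 X36.64 Y33.77
M3 S278
G1 X21.42 Y94.62 F2975
M5
G0 X176.42 Y78.59
M3 S278
G1 X149.93 Y91.81 F2975
M5
G0 X0.00 Y0.00

viewBox `0 0 182.58 121.29` with mm width/height → 1 unit = 1 mm. Flip: y_m = 121.29 − y_svg.

**Shape 1** — `<path>` closed polygon, stroke `#000000` → engrave (S278, F2975). Machine vertices: (132.38,98.87) → (124.70,24.29) → (77.10,97.65) → (40.13,98.55) → (132.38,98.87). Closed: final G1 returns to the first vertex.

**Shape 2** — `<path>` line segment, stroke `#000000` → engrave (S278, F2975). Machine vertices: (36.64,33.77) → (21.42,94.62). Open path.

**Shape 3** — `<path>` line segment, stroke `#000000` → engrave (S278, F2975). Machine vertices: (176.42,78.59) → (149.93,91.81). Open path.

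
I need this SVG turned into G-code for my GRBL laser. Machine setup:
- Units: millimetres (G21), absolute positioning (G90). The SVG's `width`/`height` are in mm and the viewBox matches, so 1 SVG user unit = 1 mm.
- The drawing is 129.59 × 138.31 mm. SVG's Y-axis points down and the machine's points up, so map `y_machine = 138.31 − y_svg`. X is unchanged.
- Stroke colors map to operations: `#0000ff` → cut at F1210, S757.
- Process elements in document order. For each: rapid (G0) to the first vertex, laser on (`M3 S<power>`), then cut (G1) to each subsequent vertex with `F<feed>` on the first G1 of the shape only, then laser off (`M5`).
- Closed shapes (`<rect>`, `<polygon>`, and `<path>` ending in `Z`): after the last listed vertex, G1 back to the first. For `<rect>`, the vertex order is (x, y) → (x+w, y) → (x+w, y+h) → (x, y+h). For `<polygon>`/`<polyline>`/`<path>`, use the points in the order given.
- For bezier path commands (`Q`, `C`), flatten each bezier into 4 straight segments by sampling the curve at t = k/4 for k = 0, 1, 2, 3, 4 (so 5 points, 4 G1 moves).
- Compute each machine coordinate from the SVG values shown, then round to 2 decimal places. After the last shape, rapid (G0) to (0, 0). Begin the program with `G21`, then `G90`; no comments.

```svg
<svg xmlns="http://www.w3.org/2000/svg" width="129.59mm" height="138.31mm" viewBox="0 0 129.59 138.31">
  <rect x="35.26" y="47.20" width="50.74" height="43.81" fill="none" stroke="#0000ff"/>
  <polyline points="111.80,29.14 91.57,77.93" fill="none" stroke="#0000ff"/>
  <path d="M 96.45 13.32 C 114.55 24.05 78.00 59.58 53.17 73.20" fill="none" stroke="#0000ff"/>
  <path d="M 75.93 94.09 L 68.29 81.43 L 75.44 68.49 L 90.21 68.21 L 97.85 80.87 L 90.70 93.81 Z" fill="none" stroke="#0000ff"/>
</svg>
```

1 u = 1 mm; y_m = 138.31 − y.

[1] `<rect>` rectangle, #0000ff→cut S757 F1210: (35.26,91.11) → (86.00,91.11) → (86.00,47.30) → (35.26,47.30) → (35.26,91.11) (closed)

[2] `<polyline>` line segment, #0000ff→cut S757 F1210: (111.80,109.17) → (91.57,60.38)

[3] `<path>` cubic bezier, #0000ff→cut S757 F1210: (96.45,124.99) → (100.82,113.02) → (90.91,96.13) → (72.95,78.70) → (53.17,65.11)

[4] `<path>` regular polygon, #0000ff→cut S757 F1210: (75.93,44.22) → (68.29,56.88) → (75.44,69.82) → (90.21,70.10) → (97.85,57.44) → (90.70,44.50) → (75.93,44.22) (closed)

G21
G90
G0 X35.26 Y91.11
M3 S757
G1 X86.00 Y91.11 F1210
G1 X86.00 Y47.30
G1 X35.26 Y47.30
G1 X35.26 Y91.11
M5
G0 X111.80 Y109.17
M3 S757
G1 X91.57 Y60.38 F1210
M5
G0 X96.45 Y124.99
M3 S757
G1 X100.82 Y113.02 F1210
G1 X90.91 Y96.13
G1 X72.95 Y78.70
G1 X53.17 Y65.11
M5
G0 X75.93 Y44.22
M3 S757
G1 X68.29 Y56.88 F1210
G1 X75.44 Y69.82
G1 X90.21 Y70.10
G1 X97.85 Y57.44
G1 X90.70 Y44.50
G1 X75.93 Y44.22
M5
G0 X0.00 Y0.00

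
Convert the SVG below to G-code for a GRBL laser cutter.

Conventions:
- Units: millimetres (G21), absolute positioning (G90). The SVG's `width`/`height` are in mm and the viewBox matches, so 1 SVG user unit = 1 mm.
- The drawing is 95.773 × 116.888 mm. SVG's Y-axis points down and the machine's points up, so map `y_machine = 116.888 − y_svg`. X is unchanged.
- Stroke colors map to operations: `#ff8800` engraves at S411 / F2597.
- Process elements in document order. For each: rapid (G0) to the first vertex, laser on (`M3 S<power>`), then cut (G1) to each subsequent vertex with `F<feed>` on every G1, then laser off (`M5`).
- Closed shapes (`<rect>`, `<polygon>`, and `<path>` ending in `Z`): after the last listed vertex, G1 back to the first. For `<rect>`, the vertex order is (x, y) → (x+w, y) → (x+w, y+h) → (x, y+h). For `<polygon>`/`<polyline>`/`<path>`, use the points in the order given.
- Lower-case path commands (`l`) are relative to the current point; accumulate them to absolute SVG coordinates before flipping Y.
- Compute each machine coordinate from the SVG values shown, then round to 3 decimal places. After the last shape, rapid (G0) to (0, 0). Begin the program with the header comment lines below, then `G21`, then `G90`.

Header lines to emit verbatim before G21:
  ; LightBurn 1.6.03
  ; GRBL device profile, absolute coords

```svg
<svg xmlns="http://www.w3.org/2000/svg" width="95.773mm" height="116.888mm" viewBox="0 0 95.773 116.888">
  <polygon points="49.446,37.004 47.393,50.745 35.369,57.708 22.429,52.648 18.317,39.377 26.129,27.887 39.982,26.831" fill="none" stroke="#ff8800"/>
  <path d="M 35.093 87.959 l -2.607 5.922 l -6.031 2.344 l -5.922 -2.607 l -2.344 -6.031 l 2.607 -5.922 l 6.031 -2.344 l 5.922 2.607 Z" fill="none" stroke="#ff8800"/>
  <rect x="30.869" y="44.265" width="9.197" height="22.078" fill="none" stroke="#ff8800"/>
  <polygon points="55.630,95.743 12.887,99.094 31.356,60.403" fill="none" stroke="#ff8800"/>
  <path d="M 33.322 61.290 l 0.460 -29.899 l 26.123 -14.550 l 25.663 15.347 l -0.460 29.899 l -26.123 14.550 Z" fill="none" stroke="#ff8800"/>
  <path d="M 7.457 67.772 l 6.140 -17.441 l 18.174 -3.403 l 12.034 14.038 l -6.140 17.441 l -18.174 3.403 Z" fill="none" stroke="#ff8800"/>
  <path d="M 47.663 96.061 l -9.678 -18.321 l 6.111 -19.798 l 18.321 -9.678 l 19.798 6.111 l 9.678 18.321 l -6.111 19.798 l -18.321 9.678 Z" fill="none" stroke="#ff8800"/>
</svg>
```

; LightBurn 1.6.03
; GRBL device profile, absolute coords
G21
G90
G0 X49.446 Y79.884
M3 S411
G1 X47.393 Y66.143 F2597
G1 X35.369 Y59.180 F2597
G1 X22.429 Y64.240 F2597
G1 X18.317 Y77.511 F2597
G1 X26.129 Y89.001 F2597
G1 X39.982 Y90.057 F2597
G1 X49.446 Y79.884 F2597
M5
G0 X35.093 Y28.929
M3 S411
G1 X32.486 Y23.007 F2597
G1 X26.455 Y20.663 F2597
G1 X20.533 Y23.270 F2597
G1 X18.189 Y29.301 F2597
G1 X20.796 Y35.223 F2597
G1 X26.827 Y37.567 F2597
G1 X32.749 Y34.960 F2597
G1 X35.093 Y28.929 F2597
M5
G0 X30.869 Y72.623
M3 S411
G1 X40.066 Y72.623 F2597
G1 X40.066 Y50.545 F2597
G1 X30.869 Y50.545 F2597
G1 X30.869 Y72.623 F2597
M5
G0 X55.630 Y21.145
M3 S411
G1 X12.887 Y17.794 F2597
G1 X31.356 Y56.485 F2597
G1 X55.630 Y21.145 F2597
M5
G0 X33.322 Y55.598
M3 S411
G1 X33.782 Y85.497 F2597
G1 X59.905 Y100.047 F2597
G1 X85.568 Y84.700 F2597
G1 X85.108 Y54.801 F2597
G1 X58.985 Y40.251 F2597
G1 X33.322 Y55.598 F2597
M5
G0 X7.457 Y49.116
M3 S411
G1 X13.597 Y66.557 F2597
G1 X31.771 Y69.960 F2597
G1 X43.805 Y55.922 F2597
G1 X37.665 Y38.481 F2597
G1 X19.491 Y35.078 F2597
G1 X7.457 Y49.116 F2597
M5
G0 X47.663 Y20.827
M3 S411
G1 X37.985 Y39.148 F2597
G1 X44.096 Y58.946 F2597
G1 X62.417 Y68.624 F2597
G1 X82.215 Y62.513 F2597
G1 X91.893 Y44.192 F2597
G1 X85.782 Y24.394 F2597
G1 X67.461 Y14.716 F2597
G1 X47.663 Y20.827 F2597
M5
G0 X0.000 Y0.000

1 u = 1 mm; y_m = 116.888 − y.

[1] `<polygon>` regular polygon, #ff8800→engrave S411 F2597: (49.446,79.884) → (47.393,66.143) → (35.369,59.180) → (22.429,64.240) → (18.317,77.511) → (26.129,89.001) → (39.982,90.057) → (49.446,79.884) (closed)

[2] `<path>` regular polygon, #ff8800→engrave S411 F2597: (35.093,28.929) → (32.486,23.007) → (26.455,20.663) → (20.533,23.270) → (18.189,29.301) → (20.796,35.223) → (26.827,37.567) → (32.749,34.960) → (35.093,28.929) (closed)

[3] `<rect>` rectangle, #ff8800→engrave S411 F2597: (30.869,72.623) → (40.066,72.623) → (40.066,50.545) → (30.869,50.545) → (30.869,72.623) (closed)

[4] `<polygon>` regular polygon, #ff8800→engrave S411 F2597: (55.630,21.145) → (12.887,17.794) → (31.356,56.485) → (55.630,21.145) (closed)

[5] `<path>` regular polygon, #ff8800→engrave S411 F2597: (33.322,55.598) → (33.782,85.497) → (59.905,100.047) → (85.568,84.700) → (85.108,54.801) → (58.985,40.251) → (33.322,55.598) (closed)

[6] `<path>` regular polygon, #ff8800→engrave S411 F2597: (7.457,49.116) → (13.597,66.557) → (31.771,69.960) → (43.805,55.922) → (37.665,38.481) → (19.491,35.078) → (7.457,49.116) (closed)

[7] `<path>` regular polygon, #ff8800→engrave S411 F2597: (47.663,20.827) → (37.985,39.148) → (44.096,58.946) → (62.417,68.624) → (82.215,62.513) → (91.893,44.192) → (85.782,24.394) → (67.461,14.716) → (47.663,20.827) (closed)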